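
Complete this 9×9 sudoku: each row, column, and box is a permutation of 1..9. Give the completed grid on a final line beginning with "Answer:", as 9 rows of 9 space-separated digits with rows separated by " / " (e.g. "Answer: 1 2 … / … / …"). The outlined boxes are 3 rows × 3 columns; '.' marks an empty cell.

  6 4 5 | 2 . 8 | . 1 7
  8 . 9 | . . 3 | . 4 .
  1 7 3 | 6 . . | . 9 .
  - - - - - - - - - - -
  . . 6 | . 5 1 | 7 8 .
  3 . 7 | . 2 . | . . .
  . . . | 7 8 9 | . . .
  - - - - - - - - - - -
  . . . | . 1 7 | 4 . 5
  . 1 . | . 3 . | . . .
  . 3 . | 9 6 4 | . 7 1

Step 1. [r8c6∈{2,5}] r8c6 is the only open cell in col 6 admitting 2, so r8c6=2.
Step 2. [r8c8∈{6}] only 6 remains possible at r8c8 ⇒ r8c8=6.
Step 3. [r2c2∈{2}] only 2 remains possible at r2c2. So r2c2=2.
Step 4. [r6c2∈{5}] only 5 remains possible at r6c2, so r6c2=5.
Step 5. [r5c7∈{1,5,6,9}] across row 5, 1 lands solely at r5c7. So r5c7=1.
Step 6. [r4c2∈{9}] nothing but 9 survives at r4c2 ⇒ r4c2=9.
Step 7. [r5c9∈{4,6,9}] r5c9 is the only open cell in row 5 admitting 9. So r5c9=9.
Step 8. [r8c9∈{8}] r8c9 has the single candidate 8 ⇒ r8c9=8.
Step 9. [r9c7∈{2}] only 2 remains possible at r9c7. So r9c7=2.
Step 10. [r6c8∈{2,3}] col 8 places 2 nowhere but r6c8, so r6c8=2.
Step 11. [r6c1∈{4}] only 4 remains possible at r6c1. So r6c1=4.
Step 12. [r9c3∈{8}] r9c3's peers cover all but 8, so r9c3=8.
Step 13. [r8c4∈{5}] r8c4's peers cover all but 5 ⇒ r8c4=5.
Step 14. [r2c9∈{6}] r2c9 is down to just 6 ⇒ r2c9=6.
Step 15. [r6c9∈{3}] only 3 remains possible at r6c9, so r6c9=3.
Step 16. [r7c1∈{2,9}] in row 7, 9 fits only at r7c1. So r7c1=9.
Step 17. [r3c6∈{5}] nothing but 5 survives at r3c6 ⇒ r3c6=5.
Step 18. [r5c4∈{4}] nothing but 4 survives at r5c4. So r5c4=4.
Step 19. [r2c7∈{5}] r2c7's peers cover all but 5, so r2c7=5.
Step 20. [r6c3∈{1}] nothing but 1 survives at r6c3, so r6c3=1.
Step 21. [r8c7∈{9}] nothing but 9 survives at r8c7. So r8c7=9.
Step 22. [r2c4∈{1}] r2c4 is down to just 1 ⇒ r2c4=1.
Step 23. [r6c7∈{6}] nothing but 6 survives at r6c7, so r6c7=6.
Step 24. [r3c7∈{8}] r3c7's peers cover all but 8 ⇒ r3c7=8.
Step 25. [r4c1∈{2}] r4c1's peers cover all but 2 ⇒ r4c1=2.
Step 26. [r4c9∈{4}] r4c9's peers cover all but 4. So r4c9=4.
Step 27. [r2c5∈{7}] nothing but 7 survives at r2c5, so r2c5=7.
Step 28. [r5c6∈{6}] nothing but 6 survives at r5c6, so r5c6=6.
Step 29. [r4c4∈{3}] r4c4's peers cover all but 3, so r4c4=3.
Step 30. [r3c5∈{4}] r3c5 has the single candidate 4. So r3c5=4.
Step 31. [r5c8∈{5}] r5c8's peers cover all but 5, so r5c8=5.
Step 32. [r8c1∈{7}] r8c1's peers cover all but 7, so r8c1=7.
Step 33. [r3c9∈{2}] nothing but 2 survives at r3c9, so r3c9=2.
Step 34. [r9c1∈{5}] r9c1 is down to just 5. So r9c1=5.
Step 35. [r7c8∈{3}] only 3 remains possible at r7c8, so r7c8=3.
Step 36. [r5c2∈{8}] only 8 remains possible at r5c2 ⇒ r5c2=8.
Step 37. [r7c3∈{2}] only 2 remains possible at r7c3. So r7c3=2.
Step 38. [r7c4∈{8}] r7c4 has the single candidate 8 ⇒ r7c4=8.
Step 39. [r1c5∈{9}] only 9 remains possible at r1c5 ⇒ r1c5=9.
Step 40. [r8c3∈{4}] nothing but 4 survives at r8c3, so r8c3=4.
Step 41. [r7c2∈{6}] r7c2 has the single candidate 6 ⇒ r7c2=6.
Step 42. [r1c7∈{3}] nothing but 3 survives at r1c7 ⇒ r1c7=3.

Answer: 6 4 5 2 9 8 3 1 7 / 8 2 9 1 7 3 5 4 6 / 1 7 3 6 4 5 8 9 2 / 2 9 6 3 5 1 7 8 4 / 3 8 7 4 2 6 1 5 9 / 4 5 1 7 8 9 6 2 3 / 9 6 2 8 1 7 4 3 5 / 7 1 4 5 3 2 9 6 8 / 5 3 8 9 6 4 2 7 1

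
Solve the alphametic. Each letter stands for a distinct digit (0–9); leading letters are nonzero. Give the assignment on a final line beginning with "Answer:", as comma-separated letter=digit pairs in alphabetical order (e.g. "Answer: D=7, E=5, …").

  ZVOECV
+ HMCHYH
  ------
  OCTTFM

Step 1. [col 1: V + H ≡ M (mod 10)] several values work for M in column 1 (V + H ≡ M (mod 10), carry-in 0); try M=5. So M=5.
Step 2. [col 1: V + H ≡ M (mod 10)] H=2 is one option consistent with column 1 (V + H ≡ M (mod 10), carry-in 0) — take it ⇒ H=2.
Step 3. [col 1: V + H ≡ M (mod 10)] from column 1 (H=2, M=5, carry-in 0, digits 2,5 already taken and all letters distinct): V must equal 3 ⇒ V=3.
Step 4. [col 2: C + Y ≡ F (mod 10)] C=9 is one option consistent with column 2 (C + Y ≡ F (mod 10), carry-in 0) — take it, so C=9.
Step 5. [col 2: C + Y ≡ F (mod 10)] no forcing yet in column 2 (carry-in 0); Y=1 is free and consistent — try it ⇒ Y=1.
Step 6. [col 2: C + Y ≡ F (mod 10)] from column 2 (C=9, Y=1, carry-in 0, digits 1,2,3,5,9 already taken and all letters distinct): F must equal 0. So F=0.
Step 7. [col 3: E + H ≡ T (mod 10)] from column 3 (H=2, carry-in 1, digits 0,1,2,3,5,9 already taken and all letters distinct): T must equal 7 ⇒ T=7.
Step 8. [col 3: E + H ≡ T (mod 10)] in column 3 we have E+H≡T with carry-in 1; given H=2, T=7 and digits 0,1,2,3,5,7,9 already taken and all letters distinct, that pins E to 4 ⇒ E=4.
Step 9. [col 4: O + C ≡ T (mod 10)] in column 4 we have O+C≡T with carry-in 0; given C=9, T=7 and digits 0,1,2,3,4,5,7,9 already taken and all letters distinct, that pins O to 8. So O=8.
Step 10. [col 6: Z + H ≡ O (mod 10)] from column 6 (H=2, O=8, carry-in 0, digits 0,1,2,3,4,5,7,8,9 already taken and all letters distinct): Z must equal 6 ⇒ Z=6.

Answer: C=9, E=4, F=0, H=2, M=5, O=8, T=7, V=3, Y=1, Z=6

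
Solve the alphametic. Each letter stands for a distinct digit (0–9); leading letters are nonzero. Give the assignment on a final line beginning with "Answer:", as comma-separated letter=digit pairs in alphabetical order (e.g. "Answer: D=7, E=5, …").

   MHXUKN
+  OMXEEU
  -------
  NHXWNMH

Step 1. [col 1: N + U ≡ H (mod 10)] several values work for H in column 1 (N + U ≡ H (mod 10), carry-in 0); try H=0. So H=0.
Step 2. [col 1: N + U ≡ H (mod 10)] no forcing yet in column 1 (carry-in 0); U=9 is free and consistent — try it, so U=9.
Step 3. [col 1: N + U ≡ H (mod 10)] column 1: given U=9, H=0, carry-in 0, and digits 0,9 already taken and all letters distinct, N+U≡H (mod 10) forces N=1 ⇒ N=1.
Step 4. [col 2: K + E ≡ M (mod 10)] several values work for M in column 2 (K + E ≡ M (mod 10), carry-in 1); try M=6. So M=6.
Step 5. [col 2: K + E ≡ M (mod 10)] several values work for K in column 2 (K + E ≡ M (mod 10), carry-in 1); try K=3 ⇒ K=3.
Step 6. [col 2: K + E ≡ M (mod 10)] from column 2 (K=3, M=6, carry-in 1, digits 0,1,3,6,9 already taken and all letters distinct): E must equal 2 ⇒ E=2.
Step 7. [col 4: X + X ≡ W (mod 10)] column 4 (X + X ≡ W (mod 10), carry-in 1) doesn't pin W yet; pick W=5 and continue ⇒ W=5.
Step 8. [col 4: X + X ≡ W (mod 10)] from column 4 (W=5, carry-in 1, digits 0,1,2,3,5,6,9 already taken and all letters distinct): X must equal 7, so X=7.
Step 9. [col 6: M + O ≡ H (mod 10)] in column 6 we have M+O≡H with carry-in 0; given M=6, H=0 and digits 0,1,2,3,5,6,7,9 already taken and all letters distinct, that pins O to 4 ⇒ O=4.

Answer: E=2, H=0, K=3, M=6, N=1, O=4, U=9, W=5, X=7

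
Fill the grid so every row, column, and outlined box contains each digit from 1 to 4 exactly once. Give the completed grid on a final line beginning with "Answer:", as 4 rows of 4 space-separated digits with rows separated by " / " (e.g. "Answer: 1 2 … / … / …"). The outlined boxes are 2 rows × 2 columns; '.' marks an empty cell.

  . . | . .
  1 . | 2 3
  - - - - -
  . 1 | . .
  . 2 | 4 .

Step 1. [r1c4∈{1,4}] r1c4 is the only open cell in col 4 admitting 4 ⇒ r1c4=4.
Step 2. [r4c1∈{3}] r4c1 is down to just 3, so r4c1=3.
Step 3. [r3c3∈{3}] only 3 remains possible at r3c3. So r3c3=3.
Step 4. [r3c1∈{4}] r3c1 has the single candidate 4. So r3c1=4.
Step 5. [r1c3∈{1}] r1c3's peers cover all but 1. So r1c3=1.
Step 6. [r3c4∈{2}] r3c4's peers cover all but 2, so r3c4=2.
Step 7. [r4c4∈{1}] r4c4 has the single candidate 1. So r4c4=1.
Step 8. [r1c1∈{2}] r1c1 is down to just 2, so r1c1=2.
Step 9. [r2c2∈{4}] r2c2 is down to just 4. So r2c2=4.
Step 10. [r1c2∈{3}] nothing but 3 survives at r1c2, so r1c2=3.

Answer: 2 3 1 4 / 1 4 2 3 / 4 1 3 2 / 3 2 4 1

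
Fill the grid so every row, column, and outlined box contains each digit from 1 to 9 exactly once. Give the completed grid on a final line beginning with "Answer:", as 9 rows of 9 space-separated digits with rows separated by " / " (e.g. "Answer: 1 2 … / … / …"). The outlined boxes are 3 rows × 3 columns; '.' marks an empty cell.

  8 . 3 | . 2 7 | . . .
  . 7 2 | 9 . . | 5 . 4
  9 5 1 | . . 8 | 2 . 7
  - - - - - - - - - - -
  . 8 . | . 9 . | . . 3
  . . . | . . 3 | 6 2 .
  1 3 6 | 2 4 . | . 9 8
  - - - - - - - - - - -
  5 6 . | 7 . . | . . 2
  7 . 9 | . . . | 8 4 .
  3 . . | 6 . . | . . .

Step 1. [r6c6∈{5}] r6c6's peers cover all but 5. So r6c6=5.
Step 2. [r4c4∈{1}] r4c4 is down to just 1 ⇒ r4c4=1.
Step 3. [r5c1∈{4}] only 4 remains possible at r5c1 ⇒ r5c1=4.
Step 4. [r7c7∈{1,3,9}] across col 7, 3 lands solely at r7c7, so r7c7=3.
Step 5. [r7c8∈{1}] nothing but 1 survives at r7c8. So r7c8=1.
Step 6. [r7c5∈{8}] only 8 remains possible at r7c5. So r7c5=8.
Step 7. [r7c3∈{4}] r7c3 has the single candidate 4. So r7c3=4.
Step 8. [r1c8∈{6}] only 6 remains possible at r1c8. So r1c8=6.
Step 9. [r3c5∈{3,6}] in row 3, 6 fits only at r3c5 ⇒ r3c5=6.
Step 10. [r9c6∈{1,2,4,9}] 4 has one home in row 9: r9c6 ⇒ r9c6=4.
Step 11. [r6c7∈{7}] nothing but 7 survives at r6c7. So r6c7=7.
Step 12. [r4c8∈{5}] only 5 remains possible at r4c8 ⇒ r4c8=5.
Step 13. [r1c7∈{1,9}] in col 7, 1 fits only at r1c7. So r1c7=1.
Step 14. [r3c8∈{3}] r3c8's peers cover all but 3, so r3c8=3.
Step 15. [r8c6∈{1,2}] r8c6 is the only open cell in col 6 admitting 2 ⇒ r8c6=2.
Step 16. [r1c4∈{4,5}] across row 1, 5 lands solely at r1c4, so r1c4=5.
Step 17. [r8c2∈{1}] r8c2 is down to just 1 ⇒ r8c2=1.
Step 18. [r2c5∈{1,3}] row 2 places 3 nowhere but r2c5, so r2c5=3.
Step 19. [r8c5∈{5}] r8c5 has the single candidate 5 ⇒ r8c5=5.
Step 20. [r9c7∈{9}] only 9 remains possible at r9c7 ⇒ r9c7=9.
Step 21. [r5c5∈{7}] r5c5 is down to just 7 ⇒ r5c5=7.
Step 22. [r4c3∈{7}] nothing but 7 survives at r4c3. So r4c3=7.
Step 23. [r2c1∈{6}] only 6 remains possible at r2c1, so r2c1=6.
Step 24. [r1c2∈{4}] r1c2's peers cover all but 4, so r1c2=4.
Step 25. [r5c9∈{1}] r5c9's peers cover all but 1. So r5c9=1.
Step 26. [r2c6∈{1}] r2c6 has the single candidate 1, so r2c6=1.
Step 27. [r4c1∈{2}] r4c1 is down to just 2, so r4c1=2.
Step 28. [r1c9∈{9}] r1c9 is down to just 9 ⇒ r1c9=9.
Step 29. [r2c8∈{8}] r2c8's peers cover all but 8 ⇒ r2c8=8.
Step 30. [r5c4∈{8}] r5c4's peers cover all but 8 ⇒ r5c4=8.
Step 31. [r8c9∈{6}] only 6 remains possible at r8c9. So r8c9=6.
Step 32. [r4c6∈{6}] r4c6 has the single candidate 6 ⇒ r4c6=6.
Step 33. [r9c8∈{7}] only 7 remains possible at r9c8. So r9c8=7.
Step 34. [r9c9∈{5}] r9c9 is down to just 5, so r9c9=5.
Step 35. [r7c6∈{9}] only 9 remains possible at r7c6 ⇒ r7c6=9.
Step 36. [r9c5∈{1}] r9c5 is down to just 1, so r9c5=1.
Step 37. [r8c4∈{3}] nothing but 3 survives at r8c4 ⇒ r8c4=3.
Step 38. [r3c4∈{4}] r3c4's peers cover all but 4. So r3c4=4.
Step 39. [r5c2∈{9}] only 9 remains possible at r5c2 ⇒ r5c2=9.
Step 40. [r9c2∈{2}] r9c2 is down to just 2, so r9c2=2.
Step 41. [r5c3∈{5}] nothing but 5 survives at r5c3 ⇒ r5c3=5.
Step 42. [r9c3∈{8}] r9c3's peers cover all but 8 ⇒ r9c3=8.
Step 43. [r4c7∈{4}] r4c7's peers cover all but 4. So r4c7=4.

Answer: 8 4 3 5 2 7 1 6 9 / 6 7 2 9 3 1 5 8 4 / 9 5 1 4 6 8 2 3 7 / 2 8 7 1 9 6 4 5 3 / 4 9 5 8 7 3 6 2 1 / 1 3 6 2 4 5 7 9 8 / 5 6 4 7 8 9 3 1 2 / 7 1 9 3 5 2 8 4 6 / 3 2 8 6 1 4 9 7 5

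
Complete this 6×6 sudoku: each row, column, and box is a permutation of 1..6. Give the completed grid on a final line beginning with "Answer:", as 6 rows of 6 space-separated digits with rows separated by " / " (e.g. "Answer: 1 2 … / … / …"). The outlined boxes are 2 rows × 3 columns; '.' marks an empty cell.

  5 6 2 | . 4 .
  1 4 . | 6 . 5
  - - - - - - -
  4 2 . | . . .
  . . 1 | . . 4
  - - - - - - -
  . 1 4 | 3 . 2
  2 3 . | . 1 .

Step 1. [r5c5∈{5,6}] 5 has one home in row 5: r5c5. So r5c5=5.
Step 2. [r1c6∈{1,3}] row 1 places 3 nowhere but r1c6, so r1c6=3.
Step 3. [r4c1∈{3,6}] r4c1 is the only open cell in col 1 admitting 3 ⇒ r4c1=3.
Step 4. [r3c3∈{5,6}] across box 3, 6 lands solely at r3c3. So r3c3=6.
Step 5. [r3c4∈{1,5}] in row 3, 5 fits only at r3c4 ⇒ r3c4=5.
Step 6. [r4c4∈{2}] only 2 remains possible at r4c4, so r4c4=2.
Step 7. [r6c6∈{6}] nothing but 6 survives at r6c6. So r6c6=6.
Step 8. [r5c1∈{6}] only 6 remains possible at r5c1. So r5c1=6.
Step 9. [r4c5∈{6}] r4c5 is down to just 6, so r4c5=6.
Step 10. [r4c2∈{5}] only 5 remains possible at r4c2 ⇒ r4c2=5.
Step 11. [r2c3∈{3}] r2c3's peers cover all but 3 ⇒ r2c3=3.
Step 12. [r3c5∈{3}] r3c5 is down to just 3. So r3c5=3.
Step 13. [r2c5∈{2}] r2c5 has the single candidate 2 ⇒ r2c5=2.
Step 14. [r6c3∈{5}] only 5 remains possible at r6c3 ⇒ r6c3=5.
Step 15. [r3c6∈{1}] r3c6 has the single candidate 1, so r3c6=1.
Step 16. [r1c4∈{1}] r1c4's peers cover all but 1, so r1c4=1.
Step 17. [r6c4∈{4}] only 4 remains possible at r6c4, so r6c4=4.

Answer: 5 6 2 1 4 3 / 1 4 3 6 2 5 / 4 2 6 5 3 1 / 3 5 1 2 6 4 / 6 1 4 3 5 2 / 2 3 5 4 1 6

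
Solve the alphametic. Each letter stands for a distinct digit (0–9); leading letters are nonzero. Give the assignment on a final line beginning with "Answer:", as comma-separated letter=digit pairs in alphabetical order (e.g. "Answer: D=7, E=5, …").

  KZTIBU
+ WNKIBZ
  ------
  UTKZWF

Step 1. [col 1: U + Z ≡ F (mod 10)] U=9 is one option consistent with column 1 (U + Z ≡ F (mod 10), carry-in 0) — take it, so U=9.
Step 2. [col 1: U + Z ≡ F (mod 10)] several values work for F in column 1 (U + Z ≡ F (mod 10), carry-in 0); try F=7. So F=7.
Step 3. [col 1: U + Z ≡ F (mod 10)] in column 1 we have U+Z≡F with carry-in 0; given U=9, F=7 and digits 7,9 already taken and all letters distinct, that pins Z to 8, so Z=8.
Step 4. [col 2: B + B ≡ W (mod 10)] column 2 (B + B ≡ W (mod 10), carry-in 1) doesn't pin W yet; pick W=3 and continue, so W=3.
Step 5. [col 2: B + B ≡ W (mod 10)] column 2 (B + B ≡ W (mod 10), carry-in 1) doesn't pin B yet; pick B=1 and continue ⇒ B=1.
Step 6. [col 3: I + I ≡ Z (mod 10)] from column 3 (Z=8, carry-in 0, digits 1,3,7,8,9 already taken and all letters distinct): I must equal 4, so I=4.
Step 7. [col 4: T + K ≡ K (mod 10)] in column 4 we have T+K≡K with carry-in 0; given nothing yet and digits 1,3,4,7,8,9 already taken and all letters distinct, that pins T to 0, so T=0.
Step 8. [col 4: T + K ≡ K (mod 10)] K=5 is one option consistent with column 4 (T + K ≡ K (mod 10), carry-in 0) — take it, so K=5.
Step 9. [col 5: Z + N ≡ T (mod 10)] from column 5 (Z=8, T=0, carry-in 0, digits 0,1,3,4,5,7,8,9 already taken and all letters distinct): N must equal 2, so N=2.

Answer: B=1, F=7, I=4, K=5, N=2, T=0, U=9, W=3, Z=8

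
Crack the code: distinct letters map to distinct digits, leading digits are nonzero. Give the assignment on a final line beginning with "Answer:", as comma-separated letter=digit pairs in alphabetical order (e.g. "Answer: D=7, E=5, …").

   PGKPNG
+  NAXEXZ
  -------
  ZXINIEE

Step 1. [col 1: G + Z ≡ E (mod 10)] several values work for Z in column 1 (G + Z ≡ E (mod 10), carry-in 0); try Z=1. So Z=1.
Step 2. [col 1: G + Z ≡ E (mod 10)] several values work for E in column 1 (G + Z ≡ E (mod 10), carry-in 0); try E=7 ⇒ E=7.
Step 3. [col 1: G + Z ≡ E (mod 10)] column 1 reads G+Z+carry(0)=E with Z=1, E=7; with digits 1,7 already taken and all letters distinct, the only value for G is 6 ⇒ G=6.
Step 4. [col 2: N + X ≡ E (mod 10)] column 2 (N + X ≡ E (mod 10), carry-in 0) doesn't pin N yet; pick N=4 and continue, so N=4.
Step 5. [col 2: N + X ≡ E (mod 10)] in column 2 we have N+X≡E with carry-in 0; given N=4, E=7 and digits 1,4,6,7 already taken and all letters distinct, that pins X to 3. So X=3.
Step 6. [col 3: P + E ≡ I (mod 10)] several values work for P in column 3 (P + E ≡ I (mod 10), carry-in 0); try P=8. So P=8.
Step 7. [col 3: P + E ≡ I (mod 10)] column 3: given P=8, E=7, carry-in 0, and digits 1,3,4,6,7,8 already taken and all letters distinct, P+E≡I (mod 10) forces I=5, so I=5.
Step 8. [col 4: K + X ≡ N (mod 10)] in column 4 we have K+X≡N with carry-in 1; given X=3, N=4 and digits 1,3,4,5,6,7,8 already taken and all letters distinct, that pins K to 0 ⇒ K=0.
Step 9. [col 5: G + A ≡ I (mod 10)] column 5 reads G+A+carry(0)=I with G=6, I=5; with digits 0,1,3,4,5,6,7,8 already taken and all letters distinct, the only value for A is 9. So A=9.

Answer: A=9, E=7, G=6, I=5, K=0, N=4, P=8, X=3, Z=1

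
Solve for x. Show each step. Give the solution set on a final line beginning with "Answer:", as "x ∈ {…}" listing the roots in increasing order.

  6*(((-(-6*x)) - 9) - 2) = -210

Step 1. [6*(((-(-6*x)) - 9) - 2) = -210] leading coefficient 6: divide by 6, so div: ((-(-6*x)) - 9) - 2 = -35.
Step 2. [((-(-6*x)) - 9) - 2 = -35] add 2: x sits inside (… - 2) ⇒ sub: (-(-6*x)) - 9 = -33.
Step 3. [(-(-6*x)) - 9 = -33] add 9: x sits inside (… - 9), so sub: -(-6*x) = -24.
Step 4. [-(-6*x) = -24] LHS negated; negate both sides ⇒ neg: -6*x = 24.
Step 5. [-6*x = 24] -6 out front; divide by -6, so div: x = -4.

Answer: x ∈ {-4}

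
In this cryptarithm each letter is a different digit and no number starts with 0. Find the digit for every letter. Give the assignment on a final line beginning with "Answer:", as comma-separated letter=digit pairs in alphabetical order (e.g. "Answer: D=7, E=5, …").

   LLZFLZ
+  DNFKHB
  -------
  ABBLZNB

Step 1. [col 1: Z + B ≡ B (mod 10)] from column 1 (nothing yet, carry-in 0, all letters distinct, none taken yet): Z must equal 0. So Z=0.
Step 2. [A] the sum has 7 digits but both addends have 6; that extra leading digit A is the final carry, namely 1, so A=1.
Step 3. [col 1: Z + B ≡ B (mod 10)] B=2 is one option consistent with column 1 (Z + B ≡ B (mod 10), carry-in 0) — take it. So B=2.
Step 4. [col 2: L + H ≡ N (mod 10)] no forcing yet in column 2 (carry-in 0); H=8 is free and consistent — try it ⇒ H=8.
Step 5. [col 2: L + H ≡ N (mod 10)] no forcing yet in column 2 (carry-in 0); N=5 is free and consistent — try it ⇒ N=5.
Step 6. [col 2: L + H ≡ N (mod 10)] in column 2 we have L+H≡N with carry-in 0; given H=8, N=5 and digits 0,1,2,5,8 already taken and all letters distinct, that pins L to 7. So L=7.
Step 7. [col 3: F + K ≡ Z (mod 10)] several values work for K in column 3 (F + K ≡ Z (mod 10), carry-in 1); try K=3, so K=3.
Step 8. [col 3: F + K ≡ Z (mod 10)] column 3 reads F+K+carry(1)=Z with K=3, Z=0; with digits 0,1,2,3,5,7,8 already taken and all letters distinct, the only value for F is 6 ⇒ F=6.
Step 9. [col 6: L + D ≡ B (mod 10)] column 6 reads L+D+carry(1)=B with L=7, B=2; with digits 0,1,2,3,5,6,7,8 already taken and all letters distinct, the only value for D is 4. So D=4.

Answer: A=1, B=2, D=4, F=6, H=8, K=3, L=7, N=5, Z=0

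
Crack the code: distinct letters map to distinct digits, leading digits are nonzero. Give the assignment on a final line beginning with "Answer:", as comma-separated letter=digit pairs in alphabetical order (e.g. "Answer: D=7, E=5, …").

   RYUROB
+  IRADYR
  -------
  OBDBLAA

Step 1. [col 1: B + R ≡ A (mod 10)] no forcing yet in column 1 (carry-in 0); A=8 is free and consistent — try it, so A=8.
Step 2. [col 1: B + R ≡ A (mod 10)] several values work for B in column 1 (B + R ≡ A (mod 10), carry-in 0); try B=2, so B=2.
Step 3. [O] the sum has 7 digits but both addends have 6; that extra leading digit O is the final carry, namely 1 ⇒ O=1.
Step 4. [col 1: B + R ≡ A (mod 10)] from column 1 (B=2, A=8, carry-in 0, digits 1,2,8 already taken and all letters distinct): R must equal 6. So R=6.
Step 5. [col 2: O + Y ≡ A (mod 10)] column 2: given O=1, A=8, carry-in 0, and digits 1,2,6,8 already taken and all letters distinct, O+Y≡A (mod 10) forces Y=7. So Y=7.
Step 6. [col 3: R + D ≡ L (mod 10)] no forcing yet in column 3 (carry-in 0); L=0 is free and consistent — try it ⇒ L=0.
Step 7. [col 3: R + D ≡ L (mod 10)] from column 3 (R=6, L=0, carry-in 0, digits 0,1,2,6,7,8 already taken and all letters distinct): D must equal 4. So D=4.
Step 8. [col 4: U + A ≡ B (mod 10)] column 4: given A=8, B=2, carry-in 1, and digits 0,1,2,4,6,7,8 already taken and all letters distinct, U+A≡B (mod 10) forces U=3 ⇒ U=3.
Step 9. [col 6: R + I ≡ B (mod 10)] from column 6 (R=6, B=2, carry-in 1, digits 0,1,2,3,4,6,7,8 already taken and all letters distinct): I must equal 5. So I=5.

Answer: A=8, B=2, D=4, I=5, L=0, O=1, R=6, U=3, Y=7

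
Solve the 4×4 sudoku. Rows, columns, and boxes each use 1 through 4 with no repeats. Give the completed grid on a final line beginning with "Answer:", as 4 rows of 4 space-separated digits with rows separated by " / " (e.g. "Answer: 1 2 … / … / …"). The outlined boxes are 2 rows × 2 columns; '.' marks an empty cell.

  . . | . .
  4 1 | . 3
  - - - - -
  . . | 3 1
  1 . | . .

Step 1. [r2c3∈{2}] only 2 remains possible at r2c3, so r2c3=2.
Step 2. [r4c3∈{4}] only 4 remains possible at r4c3 ⇒ r4c3=4.
Step 3. [r3c1∈{2}] r3c1's peers cover all but 2, so r3c1=2.
Step 4. [r4c2∈{3}] only 3 remains possible at r4c2 ⇒ r4c2=3.
Step 5. [r4c4∈{2}] r4c4 has the single candidate 2 ⇒ r4c4=2.
Step 6. [r1c4∈{4}] r1c4's peers cover all but 4. So r1c4=4.
Step 7. [r3c2∈{4}] nothing but 4 survives at r3c2 ⇒ r3c2=4.
Step 8. [r1c1∈{3}] r1c1 has the single candidate 3. So r1c1=3.
Step 9. [r1c3∈{1}] only 1 remains possible at r1c3 ⇒ r1c3=1.
Step 10. [r1c2∈{2}] r1c2 is down to just 2, so r1c2=2.

Answer: 3 2 1 4 / 4 1 2 3 / 2 4 3 1 / 1 3 4 2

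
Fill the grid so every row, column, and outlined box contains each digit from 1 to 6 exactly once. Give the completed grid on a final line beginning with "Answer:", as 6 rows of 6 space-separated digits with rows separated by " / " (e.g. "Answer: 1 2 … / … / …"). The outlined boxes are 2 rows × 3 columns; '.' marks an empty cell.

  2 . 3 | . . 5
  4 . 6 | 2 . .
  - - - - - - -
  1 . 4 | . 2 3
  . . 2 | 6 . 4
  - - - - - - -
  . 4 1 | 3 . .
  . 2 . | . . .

Step 1. [r2c6∈{1}] r2c6 has the single candidate 1 ⇒ r2c6=1.
Step 2. [r6c3∈{5}] only 5 remains possible at r6c3 ⇒ r6c3=5.
Step 3. [r6c6∈{6}] nothing but 6 survives at r6c6 ⇒ r6c6=6.
Step 4. [r4c1∈{3,5}] across col 1, 5 lands solely at r4c1, so r4c1=5.
Step 5. [r1c4∈{4}] only 4 remains possible at r1c4. So r1c4=4.
Step 6. [r6c5∈{1,4}] r6c5 is the only open cell in row 6 admitting 4 ⇒ r6c5=4.
Step 7. [r5c5∈{5}] r5c5 has the single candidate 5 ⇒ r5c5=5.
Step 8. [r4c2∈{3}] only 3 remains possible at r4c2, so r4c2=3.
Step 9. [r6c1∈{3}] nothing but 3 survives at r6c1 ⇒ r6c1=3.
Step 10. [r3c4∈{5}] r3c4 has the single candidate 5. So r3c4=5.
Step 11. [r1c2∈{1}] r1c2 is down to just 1. So r1c2=1.
Step 12. [r5c6∈{2}] r5c6's peers cover all but 2. So r5c6=2.
Step 13. [r4c5∈{1}] r4c5 is down to just 1, so r4c5=1.
Step 14. [r5c1∈{6}] r5c1's peers cover all but 6 ⇒ r5c1=6.
Step 15. [r6c4∈{1}] r6c4 is down to just 1. So r6c4=1.
Step 16. [r3c2∈{6}] nothing but 6 survives at r3c2 ⇒ r3c2=6.
Step 17. [r2c2∈{5}] nothing but 5 survives at r2c2, so r2c2=5.
Step 18. [r2c5∈{3}] only 3 remains possible at r2c5, so r2c5=3.
Step 19. [r1c5∈{6}] r1c5's peers cover all but 6. So r1c5=6.

Answer: 2 1 3 4 6 5 / 4 5 6 2 3 1 / 1 6 4 5 2 3 / 5 3 2 6 1 4 / 6 4 1 3 5 2 / 3 2 5 1 4 6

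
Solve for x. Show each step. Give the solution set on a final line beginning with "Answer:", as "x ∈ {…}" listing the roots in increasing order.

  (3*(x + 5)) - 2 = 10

Step 1. [(3*(x + 5)) - 2 = 10] peel the -2: add 2 from each side, so sub: 3*(x + 5) = 12.
Step 2. [3*(x + 5) = 12] 3 out front; divide by 3, so div: x + 5 = 4.
Step 3. [x + 5 = 4] the outer +5 inverts by subtracting 5. So sub: x = -1.

Answer: x ∈ {-1}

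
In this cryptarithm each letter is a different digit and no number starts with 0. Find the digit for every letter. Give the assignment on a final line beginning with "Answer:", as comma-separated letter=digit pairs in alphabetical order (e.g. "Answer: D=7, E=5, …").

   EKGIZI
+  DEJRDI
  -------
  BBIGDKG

Step 1. [col 1: I + I ≡ G (mod 10)] no forcing yet in column 1 (carry-in 0); I=5 is free and consistent — try it. So I=5.
Step 2. [col 1: I + I ≡ G (mod 10)] column 1 reads I+I+carry(0)=G with I=5; with digits 5 already taken and all letters distinct, the only value for G is 0 ⇒ G=0.
Step 3. [B] adding two 6-digit numbers gives at most 6+1 digits, and here it does — B is that final carry and must be 1 ⇒ B=1.
Step 4. [col 2: Z + D ≡ K (mod 10)] column 2 (Z + D ≡ K (mod 10), carry-in 1) doesn't pin K yet; pick K=6 and continue, so K=6.
Step 5. [col 2: Z + D ≡ K (mod 10)] Z=3 is one option consistent with column 2 (Z + D ≡ K (mod 10), carry-in 1) — take it ⇒ Z=3.
Step 6. [col 2: Z + D ≡ K (mod 10)] from column 2 (Z=3, K=6, carry-in 1, digits 0,1,3,5,6 already taken and all letters distinct): D must equal 2 ⇒ D=2.
Step 7. [col 3: I + R ≡ D (mod 10)] from column 3 (I=5, D=2, carry-in 0, digits 0,1,2,3,5,6 already taken and all letters distinct): R must equal 7, so R=7.
Step 8. [col 4: G + J ≡ G (mod 10)] from column 4 (G=0, carry-in 1, digits 0,1,2,3,5,6,7 already taken and all letters distinct): J must equal 9. So J=9.
Step 9. [col 5: K + E ≡ I (mod 10)] column 5: given K=6, I=5, carry-in 1, and digits 0,1,2,3,5,6,7,9 already taken and all letters distinct, K+E≡I (mod 10) forces E=8. So E=8.

Answer: B=1, D=2, E=8, G=0, I=5, J=9, K=6, R=7, Z=3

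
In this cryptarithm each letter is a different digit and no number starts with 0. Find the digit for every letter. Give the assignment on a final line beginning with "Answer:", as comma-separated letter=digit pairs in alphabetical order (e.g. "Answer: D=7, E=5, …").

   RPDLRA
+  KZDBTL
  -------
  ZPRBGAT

Step 1. [col 1: A + L ≡ T (mod 10)] T=9 is one option consistent with column 1 (A + L ≡ T (mod 10), carry-in 0) — take it. So T=9.
Step 2. [Z] the sum has 7 digits but both addends have 6; that extra leading digit Z is the final carry, namely 1, so Z=1.
Step 3. [col 1: A + L ≡ T (mod 10)] column 1 (A + L ≡ T (mod 10), carry-in 0) doesn't pin A yet; pick A=3 and continue, so A=3.
Step 4. [col 1: A + L ≡ T (mod 10)] column 1 reads A+L+carry(0)=T with A=3, T=9; with digits 1,3,9 already taken and all letters distinct, the only value for L is 6 ⇒ L=6.
Step 5. [col 2: R + T ≡ A (mod 10)] from column 2 (T=9, A=3, carry-in 0, digits 1,3,6,9 already taken and all letters distinct): R must equal 4 ⇒ R=4.
Step 6. [col 3: L + B ≡ G (mod 10)] column 3 (L + B ≡ G (mod 10), carry-in 1) doesn't pin B yet; pick B=0 and continue. So B=0.
Step 7. [col 3: L + B ≡ G (mod 10)] column 3 reads L+B+carry(1)=G with L=6, B=0; with digits 0,1,3,4,6,9 already taken and all letters distinct, the only value for G is 7. So G=7.
Step 8. [col 4: D + D ≡ B (mod 10)] in column 4 we have D+D≡B with carry-in 0; given B=0 and digits 0,1,3,4,6,7,9 already taken and all letters distinct, that pins D to 5 ⇒ D=5.
Step 9. [col 5: P + Z ≡ R (mod 10)] in column 5 we have P+Z≡R with carry-in 1; given Z=1, R=4 and digits 0,1,3,4,5,6,7,9 already taken and all letters distinct, that pins P to 2, so P=2.
Step 10. [col 6: R + K ≡ P (mod 10)] from column 6 (R=4, P=2, carry-in 0, digits 0,1,2,3,4,5,6,7,9 already taken and all letters distinct): K must equal 8, so K=8.

Answer: A=3, B=0, D=5, G=7, K=8, L=6, P=2, R=4, T=9, Z=1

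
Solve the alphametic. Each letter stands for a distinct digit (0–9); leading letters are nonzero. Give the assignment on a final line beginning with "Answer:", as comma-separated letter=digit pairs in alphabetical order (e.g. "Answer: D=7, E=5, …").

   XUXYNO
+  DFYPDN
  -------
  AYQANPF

Step 1. [col 1: O + N ≡ F (mod 10)] several values work for N in column 1 (O + N ≡ F (mod 10), carry-in 0); try N=2. So N=2.
Step 2. [col 1: O + N ≡ F (mod 10)] F=0 is one option consistent with column 1 (O + N ≡ F (mod 10), carry-in 0) — take it ⇒ F=0.
Step 3. [A] adding two 6-digit numbers gives at most 6+1 digits, and here it does — A is that final carry and must be 1 ⇒ A=1.
Step 4. [col 1: O + N ≡ F (mod 10)] in column 1 we have O+N≡F with carry-in 0; given N=2, F=0 and digits 0,1,2 already taken and all letters distinct, that pins O to 8 ⇒ O=8.
Step 5. [col 2: N + D ≡ P (mod 10)] P=9 is one option consistent with column 2 (N + D ≡ P (mod 10), carry-in 1) — take it ⇒ P=9.
Step 6. [col 2: N + D ≡ P (mod 10)] column 2: given N=2, P=9, carry-in 1, and digits 0,1,2,8,9 already taken and all letters distinct, N+D≡P (mod 10) forces D=6. So D=6.
Step 7. [col 3: Y + P ≡ N (mod 10)] from column 3 (P=9, N=2, carry-in 0, digits 0,1,2,6,8,9 already taken and all letters distinct): Y must equal 3, so Y=3.
Step 8. [col 4: X + Y ≡ A (mod 10)] column 4: given Y=3, A=1, carry-in 1, and digits 0,1,2,3,6,8,9 already taken and all letters distinct, X+Y≡A (mod 10) forces X=7, so X=7.
Step 9. [col 5: U + F ≡ Q (mod 10)] column 5 reads U+F+carry(1)=Q with F=0; with digits 0,1,2,3,6,7,8,9 already taken and all letters distinct, the only value for U is 4. So U=4.
Step 10. [col 5: U + F ≡ Q (mod 10)] from column 5 (U=4, F=0, carry-in 1, digits 0,1,2,3,4,6,7,8,9 already taken and all letters distinct): Q must equal 5. So Q=5.

Answer: A=1, D=6, F=0, N=2, O=8, P=9, Q=5, U=4, X=7, Y=3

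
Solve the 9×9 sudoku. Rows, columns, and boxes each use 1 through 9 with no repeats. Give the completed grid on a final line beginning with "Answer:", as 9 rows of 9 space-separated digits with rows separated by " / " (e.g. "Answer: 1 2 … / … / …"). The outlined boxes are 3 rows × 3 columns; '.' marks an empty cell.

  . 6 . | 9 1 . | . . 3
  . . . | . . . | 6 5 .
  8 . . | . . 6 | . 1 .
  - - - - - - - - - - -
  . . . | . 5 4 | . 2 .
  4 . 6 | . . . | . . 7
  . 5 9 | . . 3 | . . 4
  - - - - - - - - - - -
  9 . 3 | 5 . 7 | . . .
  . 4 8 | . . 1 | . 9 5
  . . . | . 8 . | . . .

Step 1. [r3c3∈{2,4,5,7}] row 3 places 5 nowhere but r3c3. So r3c3=5.
Step 2. [r9c1∈{1,2,5,6,7}] r9c1 is the only open cell in row 9 admitting 5. So r9c1=5.
Step 3. [r8c1∈{2,6,7}] col 1 places 6 nowhere but r8c1. So r8c1=6.
Step 4. [r8c7∈{2,3,7}] across row 8, 7 lands solely at r8c7. So r8c7=7.
Step 5. [r1c8∈{4,7,8}] col 8 places 7 nowhere but r1c8, so r1c8=7.
Step 6. [r1c1∈{2}] only 2 remains possible at r1c1. So r1c1=2.
Step 7. [r5c2∈{1,2,3,8}] in box 4, 2 fits only at r5c2. So r5c2=2.
Step 8. [r7c2∈{1}] r7c2 has the single candidate 1 ⇒ r7c2=1.
Step 9. [r4c2∈{3,7,8}] r4c2 is the only open cell in col 2 admitting 8, so r4c2=8.
Step 10. [r9c3∈{2,7}] 2 has one home in col 3: r9c3, so r9c3=2.
Step 11. [r2c6∈{2,8}] 2 has one home in col 6: r2c6. So r2c6=2.
Step 12. [r5c7∈{1,3,5,8,9}] across row 5, 5 lands solely at r5c7 ⇒ r5c7=5.
Step 13. [r4c1∈{1,3,7}] in box 4, 3 fits only at r4c1 ⇒ r4c1=3.
Step 14. [r9c7∈{1,3,4}] in col 7, 3 fits only at r9c7 ⇒ r9c7=3.
Step 15. [r5c4∈{1,8}] 1 has one home in row 5: r5c4, so r5c4=1.
Step 16. [r1c3∈{4}] only 4 remains possible at r1c3, so r1c3=4.
Step 17. [r3c7∈{2,4,9}] in box 3, 4 fits only at r3c7, so r3c7=4.
Step 18. [r1c7∈{8}] nothing but 8 survives at r1c7, so r1c7=8.
Step 19. [r2c4∈{3,4,7,8}] 8 has one home in row 2: r2c4. So r2c4=8.
Step 20. [r6c7∈{1}] r6c7 has the single candidate 1, so r6c7=1.
Step 21. [r6c1∈{7}] r6c1 is down to just 7 ⇒ r6c1=7.
Step 22. [r2c3∈{1,7}] across col 3, 7 lands solely at r2c3. So r2c3=7.
Step 23. [r9c4∈{4,6}] across col 4, 4 lands solely at r9c4 ⇒ r9c4=4.
Step 24. [r9c8∈{6}] r9c8 has the single candidate 6, so r9c8=6.
Step 25. [r2c9∈{9}] r2c9 is down to just 9, so r2c9=9.
Step 26. [r6c8∈{8}] nothing but 8 survives at r6c8. So r6c8=8.
Step 27. [r3c5∈{3,7}] across col 5, 7 lands solely at r3c5, so r3c5=7.
Step 28. [r3c4∈{3}] r3c4 has the single candidate 3. So r3c4=3.
Step 29. [r8c4∈{2}] only 2 remains possible at r8c4. So r8c4=2.
Step 30. [r6c4∈{6}] only 6 remains possible at r6c4 ⇒ r6c4=6.
Step 31. [r7c9∈{2,8}] 8 has one home in row 7: r7c9 ⇒ r7c9=8.
Step 32. [r9c6∈{9}] only 9 remains possible at r9c6, so r9c6=9.
Step 33. [r2c5∈{4}] r2c5 is down to just 4, so r2c5=4.
Step 34. [r3c9∈{2}] nothing but 2 survives at r3c9, so r3c9=2.
Step 35. [r5c6∈{8}] r5c6's peers cover all but 8 ⇒ r5c6=8.
Step 36. [r2c2∈{3}] nothing but 3 survives at r2c2. So r2c2=3.
Step 37. [r4c4∈{7}] nothing but 7 survives at r4c4, so r4c4=7.
Step 38. [r7c5∈{6}] r7c5 has the single candidate 6, so r7c5=6.
Step 39. [r4c3∈{1}] r4c3's peers cover all but 1 ⇒ r4c3=1.
Step 40. [r5c8∈{3}] r5c8's peers cover all but 3. So r5c8=3.
Step 41. [r3c2∈{9}] only 9 remains possible at r3c2. So r3c2=9.
Step 42. [r5c5∈{9}] r5c5 has the single candidate 9 ⇒ r5c5=9.
Step 43. [r4c7∈{9}] only 9 remains possible at r4c7. So r4c7=9.
Step 44. [r4c9∈{6}] r4c9 is down to just 6 ⇒ r4c9=6.
Step 45. [r8c5∈{3}] r8c5 has the single candidate 3. So r8c5=3.
Step 46. [r1c6∈{5}] r1c6's peers cover all but 5, so r1c6=5.
Step 47. [r7c7∈{2}] r7c7's peers cover all but 2, so r7c7=2.
Step 48. [r9c2∈{7}] r9c2's peers cover all but 7 ⇒ r9c2=7.
Step 49. [r9c9∈{1}] r9c9 is down to just 1 ⇒ r9c9=1.
Step 50. [r6c5∈{2}] nothing but 2 survives at r6c5 ⇒ r6c5=2.
Step 51. [r2c1∈{1}] r2c1's peers cover all but 1, so r2c1=1.
Step 52. [r7c8∈{4}] r7c8's peers cover all but 4. So r7c8=4.

Answer: 2 6 4 9 1 5 8 7 3 / 1 3 7 8 4 2 6 5 9 / 8 9 5 3 7 6 4 1 2 / 3 8 1 7 5 4 9 2 6 / 4 2 6 1 9 8 5 3 7 / 7 5 9 6 2 3 1 8 4 / 9 1 3 5 6 7 2 4 8 / 6 4 8 2 3 1 7 9 5 / 5 7 2 4 8 9 3 6 1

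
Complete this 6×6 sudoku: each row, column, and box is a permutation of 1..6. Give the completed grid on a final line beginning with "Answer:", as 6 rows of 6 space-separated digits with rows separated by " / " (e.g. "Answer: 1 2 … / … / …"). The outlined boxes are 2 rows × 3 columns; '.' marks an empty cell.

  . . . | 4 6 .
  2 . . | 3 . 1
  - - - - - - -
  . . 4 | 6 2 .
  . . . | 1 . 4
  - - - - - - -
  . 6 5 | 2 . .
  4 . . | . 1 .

Step 1. [r5c6∈{3}] nothing but 3 survives at r5c6. So r5c6=3.
Step 2. [r3c6∈{5}] nothing but 5 survives at r3c6. So r3c6=5.
Step 3. [r1c3∈{1,3}] 1 has one home in col 3: r1c3. So r1c3=1.
Step 4. [r4c1∈{3,5,6}] across col 1, 6 lands solely at r4c1, so r4c1=6.
Step 5. [r4c2∈{2,3,5}] row 4 places 5 nowhere but r4c2, so r4c2=5.
Step 6. [r1c2∈{3}] only 3 remains possible at r1c2, so r1c2=3.
Step 7. [r3c1∈{1,3}] in row 3, 3 fits only at r3c1 ⇒ r3c1=3.
Step 8. [r4c3∈{2}] r4c3's peers cover all but 2 ⇒ r4c3=2.
Step 9. [r6c2∈{2}] only 2 remains possible at r6c2. So r6c2=2.
Step 10. [r4c5∈{3}] r4c5 is down to just 3 ⇒ r4c5=3.
Step 11. [r2c5∈{5}] nothing but 5 survives at r2c5. So r2c5=5.
Step 12. [r6c4∈{5}] nothing but 5 survives at r6c4 ⇒ r6c4=5.
Step 13. [r1c1∈{5}] only 5 remains possible at r1c1. So r1c1=5.
Step 14. [r2c3∈{6}] only 6 remains possible at r2c3 ⇒ r2c3=6.
Step 15. [r3c2∈{1}] nothing but 1 survives at r3c2. So r3c2=1.
Step 16. [r6c6∈{6}] only 6 remains possible at r6c6. So r6c6=6.
Step 17. [r2c2∈{4}] r2c2 is down to just 4, so r2c2=4.
Step 18. [r5c5∈{4}] nothing but 4 survives at r5c5. So r5c5=4.
Step 19. [r6c3∈{3}] only 3 remains possible at r6c3, so r6c3=3.
Step 20. [r5c1∈{1}] nothing but 1 survives at r5c1, so r5c1=1.
Step 21. [r1c6∈{2}] r1c6 has the single candidate 2, so r1c6=2.

Answer: 5 3 1 4 6 2 / 2 4 6 3 5 1 / 3 1 4 6 2 5 / 6 5 2 1 3 4 / 1 6 5 2 4 3 / 4 2 3 5 1 6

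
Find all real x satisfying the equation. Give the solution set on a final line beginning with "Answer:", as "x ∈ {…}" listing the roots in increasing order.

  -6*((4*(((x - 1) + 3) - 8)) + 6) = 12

Step 1. [-6*((4*(((x - 1) + 3) - 8)) + 6) = 12] -6 out front; divide by -6 ⇒ div: (4*(((x - 1) + 3) - 8)) + 6 = -2.
Step 2. [(4*(((x - 1) + 3) - 8)) + 6 = -2] subtract 6: x sits inside (… + 6). So sub: 4*(((x - 1) + 3) - 8) = -8.
Step 3. [4*(((x - 1) + 3) - 8) = -8] divide by the outer 4 ⇒ div: ((x - 1) + 3) - 8 = -2.
Step 4. [((x - 1) + 3) - 8 = -2] 8 comes off first (add 8). So sub: (x - 1) + 3 = 6.
Step 5. [(x - 1) + 3 = 6] the outer +3 inverts by subtracting 3, so sub: x - 1 = 3.
Step 6. [x - 1 = 3] add 1: x sits inside (… - 1) ⇒ sub: x = 4.

Answer: x ∈ {4}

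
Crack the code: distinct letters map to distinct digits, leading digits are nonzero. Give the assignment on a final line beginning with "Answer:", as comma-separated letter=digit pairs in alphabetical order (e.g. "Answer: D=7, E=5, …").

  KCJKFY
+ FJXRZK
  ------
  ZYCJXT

Step 1. [col 1: Y + K ≡ T (mod 10)] column 1 (Y + K ≡ T (mod 10), carry-in 0) doesn't pin K yet; pick K=5 and continue ⇒ K=5.
Step 2. [col 1: Y + K ≡ T (mod 10)] several values work for T in column 1 (Y + K ≡ T (mod 10), carry-in 0); try T=6 ⇒ T=6.
Step 3. [col 1: Y + K ≡ T (mod 10)] column 1: given K=5, T=6, carry-in 0, and digits 5,6 already taken and all letters distinct, Y+K≡T (mod 10) forces Y=1, so Y=1.
Step 4. [col 2: F + Z ≡ X (mod 10)] X=2 is one option consistent with column 2 (F + Z ≡ X (mod 10), carry-in 0) — take it. So X=2.
Step 5. [col 2: F + Z ≡ X (mod 10)] Z=9 is one option consistent with column 2 (F + Z ≡ X (mod 10), carry-in 0) — take it, so Z=9.
Step 6. [col 2: F + Z ≡ X (mod 10)] column 2 reads F+Z+carry(0)=X with Z=9, X=2; with digits 1,2,5,6,9 already taken and all letters distinct, the only value for F is 3, so F=3.
Step 7. [col 3: K + R ≡ J (mod 10)] J=4 is one option consistent with column 3 (K + R ≡ J (mod 10), carry-in 1) — take it ⇒ J=4.
Step 8. [col 3: K + R ≡ J (mod 10)] column 3 reads K+R+carry(1)=J with K=5, J=4; with digits 1,2,3,4,5,6,9 already taken and all letters distinct, the only value for R is 8, so R=8.
Step 9. [col 4: J + X ≡ C (mod 10)] from column 4 (J=4, X=2, carry-in 1, digits 1,2,3,4,5,6,8,9 already taken and all letters distinct): C must equal 7. So C=7.

Answer: C=7, F=3, J=4, K=5, R=8, T=6, X=2, Y=1, Z=9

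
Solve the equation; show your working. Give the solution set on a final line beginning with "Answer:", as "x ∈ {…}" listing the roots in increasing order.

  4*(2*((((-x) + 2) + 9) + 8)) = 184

Step 1. [4*(2*((((-x) + 2) + 9) + 8)) = 184] 4·(inner) — divide through by 4. So div: 2*((((-x) + 2) + 9) + 8) = 46.
Step 2. [2*((((-x) + 2) + 9) + 8) = 46] divide by the outer 2, so div: (((-x) + 2) + 9) + 8 = 23.
Step 3. [(((-x) + 2) + 9) + 8 = 23] 8 comes off first (subtract 8). So sub: ((-x) + 2) + 9 = 15.
Step 4. [((-x) + 2) + 9 = 15] +9 is outermost — subtract 9 both sides ⇒ sub: (-x) + 2 = 6.
Step 5. [(-x) + 2 = 6] peel the +2: subtract 2 from each side. So sub: -x = 4.
Step 6. [-x = 4] leading − — multiply by −1. So neg: x = -4.

Answer: x ∈ {-4}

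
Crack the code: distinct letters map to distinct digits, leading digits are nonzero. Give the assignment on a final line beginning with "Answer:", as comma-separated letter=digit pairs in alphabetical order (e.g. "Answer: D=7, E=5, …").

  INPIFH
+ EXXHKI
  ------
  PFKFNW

Step 1. [col 1: H + I ≡ W (mod 10)] column 1 (H + I ≡ W (mod 10), carry-in 0) doesn't pin I yet; pick I=6 and continue, so I=6.
Step 2. [col 1: H + I ≡ W (mod 10)] column 1 (H + I ≡ W (mod 10), carry-in 0) doesn't pin W yet; pick W=7 and continue. So W=7.
Step 3. [col 1: H + I ≡ W (mod 10)] column 1: given I=6, W=7, carry-in 0, and digits 6,7 already taken and all letters distinct, H+I≡W (mod 10) forces H=1, so H=1.
Step 4. [col 2: F + K ≡ N (mod 10)] F=8 is one option consistent with column 2 (F + K ≡ N (mod 10), carry-in 0) — take it. So F=8.
Step 5. [col 2: F + K ≡ N (mod 10)] several values work for N in column 2 (F + K ≡ N (mod 10), carry-in 0); try N=2. So N=2.
Step 6. [col 2: F + K ≡ N (mod 10)] column 2 reads F+K+carry(0)=N with F=8, N=2; with digits 1,2,6,7,8 already taken and all letters distinct, the only value for K is 4 ⇒ K=4.
Step 7. [col 4: P + X ≡ K (mod 10)] column 4 (P + X ≡ K (mod 10), carry-in 0) doesn't pin P yet; pick P=9 and continue, so P=9.
Step 8. [col 4: P + X ≡ K (mod 10)] from column 4 (P=9, K=4, carry-in 0, digits 1,2,4,6,7,8,9 already taken and all letters distinct): X must equal 5 ⇒ X=5.
Step 9. [col 6: I + E ≡ P (mod 10)] from column 6 (I=6, P=9, carry-in 0, digits 1,2,4,5,6,7,8,9 already taken and all letters distinct): E must equal 3 ⇒ E=3.

Answer: E=3, F=8, H=1, I=6, K=4, N=2, P=9, W=7, X=5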